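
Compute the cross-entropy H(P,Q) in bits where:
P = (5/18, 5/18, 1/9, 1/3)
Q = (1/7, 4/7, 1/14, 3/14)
2.1679 bits

Cross-entropy: H(P,Q) = -Σ p(x) log q(x)

Alternatively: H(P,Q) = H(P) + D_KL(P||Q)
H(P) = 1.9072 bits
D_KL(P||Q) = 0.2607 bits

H(P,Q) = 1.9072 + 0.2607 = 2.1679 bits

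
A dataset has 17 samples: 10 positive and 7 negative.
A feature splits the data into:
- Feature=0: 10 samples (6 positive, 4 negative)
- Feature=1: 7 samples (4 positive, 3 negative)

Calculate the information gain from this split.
0.0006 bits

Information Gain = H(Y) - H(Y|Feature)

Before split:
P(positive) = 10/17 = 0.5882
H(Y) = 0.9774 bits

After split:
Feature=0: H = 0.9710 bits (weight = 10/17)
Feature=1: H = 0.9852 bits (weight = 7/17)
H(Y|Feature) = (10/17)×0.9710 + (7/17)×0.9852 = 0.9768 bits

Information Gain = 0.9774 - 0.9768 = 0.0006 bits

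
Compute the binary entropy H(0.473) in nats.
0.6917 nats

The binary entropy function is:
H(p) = -p log(p) - (1-p) log(1-p)

H(0.473) = -0.473 × log_e(0.473) - 0.527 × log_e(0.527)
H(0.473) = 0.6917 nats

Note: Binary entropy is maximized at p=0.5 (H=1 bit) and minimized at p=0 or p=1 (H=0).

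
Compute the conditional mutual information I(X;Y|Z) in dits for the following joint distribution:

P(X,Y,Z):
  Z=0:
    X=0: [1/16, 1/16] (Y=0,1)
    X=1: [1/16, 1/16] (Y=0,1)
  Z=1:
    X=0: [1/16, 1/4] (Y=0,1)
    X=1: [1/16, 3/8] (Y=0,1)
0.0009 dits

Conditional mutual information: I(X;Y|Z) = H(X|Z) + H(Y|Z) - H(X,Y|Z)

H(Z) = 0.2442
H(X,Z) = 0.5407 → H(X|Z) = 0.2965
H(Y,Z) = 0.4662 → H(Y|Z) = 0.2220
H(X,Y,Z) = 0.7618 → H(X,Y|Z) = 0.5176

I(X;Y|Z) = 0.2965 + 0.2220 - 0.5176 = 0.0009 dits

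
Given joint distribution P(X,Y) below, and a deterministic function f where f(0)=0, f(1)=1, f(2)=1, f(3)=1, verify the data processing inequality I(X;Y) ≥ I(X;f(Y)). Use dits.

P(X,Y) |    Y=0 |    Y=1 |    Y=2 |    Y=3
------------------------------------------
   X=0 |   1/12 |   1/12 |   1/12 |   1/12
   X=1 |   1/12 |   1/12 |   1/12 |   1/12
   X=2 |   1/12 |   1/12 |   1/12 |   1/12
I(X;Y) = 0.0000, I(X;f(Y)) = 0.0000, inequality holds: 0.0000 ≥ 0.0000

Data Processing Inequality: For any Markov chain X → Y → Z, we have I(X;Y) ≥ I(X;Z).

Here Z = f(Y) is a deterministic function of Y, forming X → Y → Z.

Original I(X;Y) = 0.0000 dits

After applying f:
P(X,Z) where Z=f(Y):
- P(X,Z=0) = P(X,Y=0)
- P(X,Z=1) = P(X,Y=1) + P(X,Y=2) + P(X,Y=3)

I(X;Z) = I(X;f(Y)) = 0.0000 dits

Verification: 0.0000 ≥ 0.0000 ✓

Information cannot be created by processing; the function f can only lose information about X.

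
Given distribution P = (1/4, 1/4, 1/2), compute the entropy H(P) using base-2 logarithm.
1.5000 bits

Shannon entropy is H(X) = -Σ p(x) log p(x).

For P = (1/4, 1/4, 1/2):
H = -1/4 × log_2(1/4) -1/4 × log_2(1/4) -1/2 × log_2(1/2)
H = 1.5000 bits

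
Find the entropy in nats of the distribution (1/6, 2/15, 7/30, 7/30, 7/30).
1.5860 nats

Shannon entropy is H(X) = -Σ p(x) log p(x).

For P = (1/6, 2/15, 7/30, 7/30, 7/30):
H = -1/6 × log_e(1/6) -2/15 × log_e(2/15) -7/30 × log_e(7/30) -7/30 × log_e(7/30) -7/30 × log_e(7/30)
H = 1.5860 nats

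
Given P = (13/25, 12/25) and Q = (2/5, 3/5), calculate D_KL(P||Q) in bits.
0.0423 bits

KL divergence: D_KL(P||Q) = Σ p(x) log(p(x)/q(x))

Computing term by term:
  x=0: 13/25 × log_2[(13/25)/(2/5)] = 13/25 × 0.3785 = 0.1968
  x=1: 12/25 × log_2[(12/25)/(3/5)] = 12/25 × -0.3219 = -0.1545

D_KL(P||Q) = 0.0423 bits

Note: KL divergence is always non-negative and equals 0 iff P = Q.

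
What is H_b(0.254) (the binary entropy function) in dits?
0.2461 dits

The binary entropy function is:
H(p) = -p log(p) - (1-p) log(1-p)

H(0.254) = -0.254 × log_10(0.254) - 0.746 × log_10(0.746)
H(0.254) = 0.2461 dits

Note: Binary entropy is maximized at p=0.5 (H=1 bit) and minimized at p=0 or p=1 (H=0).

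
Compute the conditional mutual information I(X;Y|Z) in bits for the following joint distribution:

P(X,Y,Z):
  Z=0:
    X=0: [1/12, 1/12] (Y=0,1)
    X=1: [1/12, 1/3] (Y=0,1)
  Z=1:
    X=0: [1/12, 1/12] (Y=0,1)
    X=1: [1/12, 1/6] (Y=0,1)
0.0443 bits

Conditional mutual information: I(X;Y|Z) = H(X|Z) + H(Y|Z) - H(X,Y|Z)

H(Z) = 0.9799
H(X,Z) = 1.8879 → H(X|Z) = 0.9080
H(Y,Z) = 1.8879 → H(Y|Z) = 0.9080
H(X,Y,Z) = 2.7516 → H(X,Y|Z) = 1.7718

I(X;Y|Z) = 0.9080 + 0.9080 - 1.7718 = 0.0443 bits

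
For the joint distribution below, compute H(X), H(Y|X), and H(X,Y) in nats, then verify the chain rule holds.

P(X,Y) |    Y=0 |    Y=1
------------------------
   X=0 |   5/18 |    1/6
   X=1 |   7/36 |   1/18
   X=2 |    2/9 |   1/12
H(X,Y) = 1.6748, H(X) = 1.0693, H(Y|X) = 0.6055 (all in nats)

Chain rule: H(X,Y) = H(X) + H(Y|X)

Left side — joint entropy directly:
H(X,Y) = -Σ p(x,y) log p(x,y) = 1.6748 nats

Right side — compute H(Y|X) from the conditional distributions:
P(X) = (4/9, 1/4, 11/36), so H(X) = 1.0693 nats
H(Y|X) = Σ_x P(X=x) · H(Y|X=x):
  P(Y|X=0) = (5/8, 3/8), H(Y|X=0) = 0.6616, weight P(X=0) = 4/9
  P(Y|X=1) = (7/9, 2/9), H(Y|X=1) = 0.5297, weight P(X=1) = 1/4
  P(Y|X=2) = (8/11, 3/11), H(Y|X=2) = 0.5860, weight P(X=2) = 11/36
H(Y|X) = 0.6055 nats

H(X) + H(Y|X) = 1.0693 + 0.6055 = 1.6748 nats

Both sides equal 1.6748 nats. ✓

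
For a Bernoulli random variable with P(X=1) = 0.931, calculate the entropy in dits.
0.1090 dits

The binary entropy function is:
H(p) = -p log(p) - (1-p) log(1-p)

H(0.931) = -0.931 × log_10(0.931) - 0.069 × log_10(0.069)
H(0.931) = 0.1090 dits

Note: Binary entropy is maximized at p=0.5 (H=1 bit) and minimized at p=0 or p=1 (H=0).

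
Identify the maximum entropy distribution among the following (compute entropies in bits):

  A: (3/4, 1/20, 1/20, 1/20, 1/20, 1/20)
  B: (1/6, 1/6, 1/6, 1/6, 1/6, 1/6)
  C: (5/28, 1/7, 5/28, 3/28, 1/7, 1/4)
B

For a discrete distribution over n outcomes, entropy is maximized by the uniform distribution.

Computing entropies:
H(A) = 1.3918 bits
H(B) = 2.5850 bits
H(C) = 2.5350 bits

The uniform distribution (where all probabilities equal 1/6) achieves the maximum entropy of log_2(6) = 2.5850 bits.

Distribution B has the highest entropy.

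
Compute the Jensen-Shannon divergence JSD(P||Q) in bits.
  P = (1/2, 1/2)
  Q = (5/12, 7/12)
0.0051 bits

Jensen-Shannon divergence is:
JSD(P||Q) = 0.5 × D_KL(P||M) + 0.5 × D_KL(Q||M)
where M = 0.5 × (P + Q) is the mixture distribution.

M = 0.5 × (1/2, 1/2) + 0.5 × (5/12, 7/12) = (11/24, 13/24)

D_KL(P||M) = 0.0050 bits
D_KL(Q||M) = 0.0051 bits

JSD(P||Q) = 0.5 × 0.0050 + 0.5 × 0.0051 = 0.0051 bits

Unlike KL divergence, JSD is symmetric and bounded: 0 ≤ JSD ≤ log(2).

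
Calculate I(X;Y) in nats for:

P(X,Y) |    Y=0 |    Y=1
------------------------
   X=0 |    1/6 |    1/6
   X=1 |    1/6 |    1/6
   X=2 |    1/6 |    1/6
0.0000 nats

Mutual information: I(X;Y) = H(X) + H(Y) - H(X,Y)

Marginals:
P(X) = (1/3, 1/3, 1/3), H(X) = 1.0986 nats
P(Y) = (1/2, 1/2), H(Y) = 0.6931 nats

Joint entropy: H(X,Y) = 1.7918 nats

I(X;Y) = 1.0986 + 0.6931 - 1.7918 = 0.0000 nats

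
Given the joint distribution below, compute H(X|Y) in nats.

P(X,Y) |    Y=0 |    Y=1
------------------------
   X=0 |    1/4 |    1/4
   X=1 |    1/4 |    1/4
0.6931 nats

Using the chain rule: H(X|Y) = H(X,Y) - H(Y)

First, compute H(X,Y) = 1.3863 nats

Marginal P(Y) = (1/2, 1/2)
H(Y) = 0.6931 nats

H(X|Y) = H(X,Y) - H(Y) = 1.3863 - 0.6931 = 0.6931 nats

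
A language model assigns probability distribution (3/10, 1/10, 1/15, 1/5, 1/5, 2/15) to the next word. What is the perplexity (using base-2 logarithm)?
5.3893

Perplexity is 2^H (or exp(H) for natural log).

First, H = -Σ p log p = 2.4301 bits
Perplexity = 2^2.4301 = 5.3893

Interpretation: The model's uncertainty is equivalent to choosing uniformly among 5.4 options.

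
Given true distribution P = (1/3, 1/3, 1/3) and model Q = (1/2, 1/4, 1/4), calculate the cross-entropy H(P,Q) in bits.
1.6667 bits

Cross-entropy: H(P,Q) = -Σ p(x) log q(x)

Alternatively: H(P,Q) = H(P) + D_KL(P||Q)
H(P) = 1.5850 bits
D_KL(P||Q) = 0.0817 bits

H(P,Q) = 1.5850 + 0.0817 = 1.6667 bits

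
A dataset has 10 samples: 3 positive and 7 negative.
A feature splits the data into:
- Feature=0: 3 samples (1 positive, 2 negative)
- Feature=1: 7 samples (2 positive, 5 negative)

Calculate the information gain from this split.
0.0016 bits

Information Gain = H(Y) - H(Y|Feature)

Before split:
P(positive) = 3/10 = 0.3000
H(Y) = 0.8813 bits

After split:
Feature=0: H = 0.9183 bits (weight = 3/10)
Feature=1: H = 0.8631 bits (weight = 7/10)
H(Y|Feature) = (3/10)×0.9183 + (7/10)×0.8631 = 0.8797 bits

Information Gain = 0.8813 - 0.8797 = 0.0016 bits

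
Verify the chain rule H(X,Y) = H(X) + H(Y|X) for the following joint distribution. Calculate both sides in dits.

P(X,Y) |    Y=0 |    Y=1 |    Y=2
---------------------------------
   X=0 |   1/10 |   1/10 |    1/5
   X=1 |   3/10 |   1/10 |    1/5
H(X,Y) = 0.7365, H(X) = 0.2923, H(Y|X) = 0.4442 (all in dits)

Chain rule: H(X,Y) = H(X) + H(Y|X)

Left side — joint entropy directly:
H(X,Y) = -Σ p(x,y) log p(x,y) = 0.7365 dits

Right side — compute H(Y|X) from the conditional distributions:
P(X) = (2/5, 3/5), so H(X) = 0.2923 dits
H(Y|X) = Σ_x P(X=x) · H(Y|X=x):
  P(Y|X=0) = (1/4, 1/4, 1/2), H(Y|X=0) = 0.4515, weight P(X=0) = 2/5
  P(Y|X=1) = (1/2, 1/6, 1/3), H(Y|X=1) = 0.4392, weight P(X=1) = 3/5
H(Y|X) = 0.4442 dits

H(X) + H(Y|X) = 0.2923 + 0.4442 = 0.7365 dits

Both sides equal 0.7365 dits. ✓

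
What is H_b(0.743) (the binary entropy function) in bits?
0.8222 bits

The binary entropy function is:
H(p) = -p log(p) - (1-p) log(1-p)

H(0.743) = -0.743 × log_2(0.743) - 0.257 × log_2(0.257)
H(0.743) = 0.8222 bits

Note: Binary entropy is maximized at p=0.5 (H=1 bit) and minimized at p=0 or p=1 (H=0).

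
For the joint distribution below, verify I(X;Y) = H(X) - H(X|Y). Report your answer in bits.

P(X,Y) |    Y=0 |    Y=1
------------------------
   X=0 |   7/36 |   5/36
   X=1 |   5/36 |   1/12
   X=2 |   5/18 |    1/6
I(X;Y) = 0.0012 bits

Mutual information has multiple equivalent forms:
- I(X;Y) = H(X) - H(X|Y)
- I(X;Y) = H(Y) - H(Y|X)
- I(X;Y) = H(X) + H(Y) - H(X,Y)

Computing all quantities:
H(X) = 1.5305, H(Y) = 0.9641, H(X,Y) = 2.4934
H(X|Y) = 1.5293, H(Y|X) = 0.9629

Verification:
H(X) - H(X|Y) = 1.5305 - 1.5293 = 0.0012
H(Y) - H(Y|X) = 0.9641 - 0.9629 = 0.0012
H(X) + H(Y) - H(X,Y) = 1.5305 + 0.9641 - 2.4934 = 0.0012

All forms give I(X;Y) = 0.0012 bits. ✓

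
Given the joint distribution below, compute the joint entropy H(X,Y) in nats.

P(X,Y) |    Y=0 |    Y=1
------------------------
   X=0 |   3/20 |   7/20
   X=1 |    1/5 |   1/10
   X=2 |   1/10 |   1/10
1.6647 nats

Joint entropy is H(X,Y) = -Σ_{x,y} p(x,y) log p(x,y).

Summing over all non-zero entries:
H(X,Y) = -[3/20·log_e(3/20) + 7/20·log_e(7/20) + 1/5·log_e(1/5) + 1/10·log_e(1/10) + 1/10·log_e(1/10) + 1/10·log_e(1/10)]
H(X,Y) = 1.6647 nats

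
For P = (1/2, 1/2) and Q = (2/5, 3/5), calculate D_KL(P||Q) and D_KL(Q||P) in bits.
D_KL(P||Q) = 0.0294, D_KL(Q||P) = 0.0290

KL divergence is not symmetric: D_KL(P||Q) ≠ D_KL(Q||P) in general.

D_KL(P||Q) = 0.0294 bits
D_KL(Q||P) = 0.0290 bits

No, they are not equal!

This asymmetry is why KL divergence is not a true distance metric.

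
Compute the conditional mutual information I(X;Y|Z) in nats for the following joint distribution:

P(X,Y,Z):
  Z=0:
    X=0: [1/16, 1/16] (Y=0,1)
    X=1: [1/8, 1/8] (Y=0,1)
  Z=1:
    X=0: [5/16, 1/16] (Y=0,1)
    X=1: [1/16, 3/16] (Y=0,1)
0.1111 nats

Conditional mutual information: I(X;Y|Z) = H(X|Z) + H(Y|Z) - H(X,Y|Z)

H(Z) = 0.6616
H(X,Z) = 1.3209 → H(X|Z) = 0.6593
H(Y,Z) = 1.3421 → H(Y|Z) = 0.6806
H(X,Y,Z) = 1.8904 → H(X,Y|Z) = 1.2288

I(X;Y|Z) = 0.6593 + 0.6806 - 1.2288 = 0.1111 nats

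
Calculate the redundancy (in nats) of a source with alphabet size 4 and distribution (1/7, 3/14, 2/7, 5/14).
0.0526 nats

Redundancy measures how far a source is from maximum entropy:
R = H_max - H(X)

Maximum entropy for 4 symbols: H_max = log_e(4) = 1.3863 nats
Actual entropy: H(X) = 1.3337 nats
Redundancy: R = 1.3863 - 1.3337 = 0.0526 nats

This redundancy represents potential for compression: the source could be compressed by 0.0526 nats per symbol.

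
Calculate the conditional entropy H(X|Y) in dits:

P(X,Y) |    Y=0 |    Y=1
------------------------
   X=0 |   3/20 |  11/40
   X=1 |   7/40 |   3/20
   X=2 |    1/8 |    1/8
0.4607 dits

Using the chain rule: H(X|Y) = H(X,Y) - H(Y)

First, compute H(X,Y) = 0.7596 dits

Marginal P(Y) = (9/20, 11/20)
H(Y) = 0.2989 dits

H(X|Y) = H(X,Y) - H(Y) = 0.7596 - 0.2989 = 0.4607 dits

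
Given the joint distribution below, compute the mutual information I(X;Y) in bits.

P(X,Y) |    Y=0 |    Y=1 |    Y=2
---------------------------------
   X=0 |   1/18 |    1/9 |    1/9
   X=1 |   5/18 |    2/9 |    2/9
0.0235 bits

Mutual information: I(X;Y) = H(X) + H(Y) - H(X,Y)

Marginals:
P(X) = (5/18, 13/18), H(X) = 0.8524 bits
P(Y) = (1/3, 1/3, 1/3), H(Y) = 1.5850 bits

Joint entropy: H(X,Y) = 2.4138 bits

I(X;Y) = 0.8524 + 1.5850 - 2.4138 = 0.0235 bits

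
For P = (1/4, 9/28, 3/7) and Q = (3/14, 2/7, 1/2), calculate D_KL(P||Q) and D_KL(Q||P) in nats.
D_KL(P||Q) = 0.0103, D_KL(Q||P) = 0.0104

KL divergence is not symmetric: D_KL(P||Q) ≠ D_KL(Q||P) in general.

D_KL(P||Q) = 0.0103 nats
D_KL(Q||P) = 0.0104 nats

No, they are not equal!

This asymmetry is why KL divergence is not a true distance metric.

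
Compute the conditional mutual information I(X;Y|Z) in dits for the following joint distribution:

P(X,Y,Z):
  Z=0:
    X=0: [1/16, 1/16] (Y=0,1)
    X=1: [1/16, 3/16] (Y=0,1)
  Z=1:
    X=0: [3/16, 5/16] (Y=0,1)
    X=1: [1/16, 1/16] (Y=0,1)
0.0064 dits

Conditional mutual information: I(X;Y|Z) = H(X|Z) + H(Y|Z) - H(X,Y|Z)

H(Z) = 0.2873
H(X,Z) = 0.5268 → H(X|Z) = 0.2395
H(Y,Z) = 0.5737 → H(Y|Z) = 0.2863
H(X,Y,Z) = 0.8068 → H(X,Y|Z) = 0.5195

I(X;Y|Z) = 0.2395 + 0.2863 - 0.5195 = 0.0064 dits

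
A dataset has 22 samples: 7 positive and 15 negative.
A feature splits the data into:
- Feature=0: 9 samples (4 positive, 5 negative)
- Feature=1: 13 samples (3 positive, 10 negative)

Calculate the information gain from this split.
0.0364 bits

Information Gain = H(Y) - H(Y|Feature)

Before split:
P(positive) = 7/22 = 0.3182
H(Y) = 0.9024 bits

After split:
Feature=0: H = 0.9911 bits (weight = 9/22)
Feature=1: H = 0.7793 bits (weight = 13/22)
H(Y|Feature) = (9/22)×0.9911 + (13/22)×0.7793 = 0.8660 bits

Information Gain = 0.9024 - 0.8660 = 0.0364 bits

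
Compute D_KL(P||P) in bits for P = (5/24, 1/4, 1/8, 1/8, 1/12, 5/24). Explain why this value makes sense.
0.0000 bits

KL divergence satisfies the Gibbs inequality: D_KL(P||Q) ≥ 0 for all distributions P, Q.

D_KL(P||Q) = Σ p(x) log(p(x)/q(x))
Each term is p(x) × log_2(p(x)/p(x)) = p(x) × log_2(1) = 0, so the sum is 0.
D_KL(P||Q) = 0.0000 bits

When P = Q, the KL divergence is exactly 0, as there is no 'divergence' between identical distributions.

This non-negativity is a fundamental property: relative entropy cannot be negative because it measures how different Q is from P.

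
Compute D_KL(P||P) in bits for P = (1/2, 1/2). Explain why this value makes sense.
0.0000 bits

KL divergence satisfies the Gibbs inequality: D_KL(P||Q) ≥ 0 for all distributions P, Q.

D_KL(P||Q) = Σ p(x) log(p(x)/q(x))
Each term is p(x) × log_2(p(x)/p(x)) = p(x) × log_2(1) = 0, so the sum is 0.
D_KL(P||Q) = 0.0000 bits

When P = Q, the KL divergence is exactly 0, as there is no 'divergence' between identical distributions.

This non-negativity is a fundamental property: relative entropy cannot be negative because it measures how different Q is from P.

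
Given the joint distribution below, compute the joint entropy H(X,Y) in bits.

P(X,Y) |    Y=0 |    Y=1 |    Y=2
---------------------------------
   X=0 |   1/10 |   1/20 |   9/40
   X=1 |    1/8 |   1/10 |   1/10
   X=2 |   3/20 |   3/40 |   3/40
3.0430 bits

Joint entropy is H(X,Y) = -Σ_{x,y} p(x,y) log p(x,y).

Summing over all non-zero entries:
H(X,Y) = -[1/10·log_2(1/10) + 1/20·log_2(1/20) + 9/40·log_2(9/40) + 1/8·log_2(1/8) + 1/10·log_2(1/10) + 1/10·log_2(1/10) + 3/20·log_2(3/20) + 3/40·log_2(3/40) + 3/40·log_2(3/40)]
H(X,Y) = 3.0430 bits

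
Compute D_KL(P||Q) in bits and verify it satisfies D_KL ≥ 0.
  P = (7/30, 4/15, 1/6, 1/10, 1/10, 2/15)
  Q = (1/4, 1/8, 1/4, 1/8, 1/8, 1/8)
0.1188 bits

KL divergence satisfies the Gibbs inequality: D_KL(P||Q) ≥ 0 for all distributions P, Q.

D_KL(P||Q) = Σ p(x) log(p(x)/q(x))
Term by term:
  x=0: 7/30 × log_2[(7/30)/(1/4)] = -0.0232
  x=1: 4/15 × log_2[(4/15)/(1/8)] = 0.2915
  x=2: 1/6 × log_2[(1/6)/(1/4)] = -0.0975
  x=3: 1/10 × log_2[(1/10)/(1/8)] = -0.0322
  x=4: 1/10 × log_2[(1/10)/(1/8)] = -0.0322
  x=5: 2/15 × log_2[(2/15)/(1/8)] = 0.0124
D_KL(P||Q) = 0.1188 bits

D_KL(P||Q) = 0.1188 ≥ 0 ✓

This non-negativity is a fundamental property: relative entropy cannot be negative because it measures how different Q is from P.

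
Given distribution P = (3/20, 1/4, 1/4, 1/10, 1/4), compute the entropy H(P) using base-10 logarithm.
0.6751 dits

Shannon entropy is H(X) = -Σ p(x) log p(x).

For P = (3/20, 1/4, 1/4, 1/10, 1/4):
H = -3/20 × log_10(3/20) -1/4 × log_10(1/4) -1/4 × log_10(1/4) -1/10 × log_10(1/10) -1/4 × log_10(1/4)
H = 0.6751 dits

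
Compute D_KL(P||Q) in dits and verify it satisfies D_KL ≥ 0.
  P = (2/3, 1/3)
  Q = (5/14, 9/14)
0.0856 dits

KL divergence satisfies the Gibbs inequality: D_KL(P||Q) ≥ 0 for all distributions P, Q.

D_KL(P||Q) = Σ p(x) log(p(x)/q(x))
Term by term:
  x=0: 2/3 × log_10[(2/3)/(5/14)] = 0.1807
  x=1: 1/3 × log_10[(1/3)/(9/14)] = -0.0951
D_KL(P||Q) = 0.0856 dits

D_KL(P||Q) = 0.0856 ≥ 0 ✓

This non-negativity is a fundamental property: relative entropy cannot be negative because it measures how different Q is from P.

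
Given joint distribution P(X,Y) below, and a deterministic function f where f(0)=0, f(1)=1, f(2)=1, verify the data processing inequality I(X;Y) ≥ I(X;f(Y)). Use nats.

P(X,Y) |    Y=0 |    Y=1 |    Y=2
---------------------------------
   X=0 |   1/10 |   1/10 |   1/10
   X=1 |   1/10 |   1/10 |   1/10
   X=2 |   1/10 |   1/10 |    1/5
I(X;Y) = 0.0138, I(X;f(Y)) = 0.0040, inequality holds: 0.0138 ≥ 0.0040

Data Processing Inequality: For any Markov chain X → Y → Z, we have I(X;Y) ≥ I(X;Z).

Here Z = f(Y) is a deterministic function of Y, forming X → Y → Z.

Original I(X;Y) = 0.0138 nats

After applying f:
P(X,Z) where Z=f(Y):
- P(X,Z=0) = P(X,Y=0)
- P(X,Z=1) = P(X,Y=1) + P(X,Y=2)

I(X;Z) = I(X;f(Y)) = 0.0040 nats

Verification: 0.0138 ≥ 0.0040 ✓

Information cannot be created by processing; the function f can only lose information about X.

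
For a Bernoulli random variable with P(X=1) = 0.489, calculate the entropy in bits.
0.9997 bits

The binary entropy function is:
H(p) = -p log(p) - (1-p) log(1-p)

H(0.489) = -0.489 × log_2(0.489) - 0.511 × log_2(0.511)
H(0.489) = 0.9997 bits

Note: Binary entropy is maximized at p=0.5 (H=1 bit) and minimized at p=0 or p=1 (H=0).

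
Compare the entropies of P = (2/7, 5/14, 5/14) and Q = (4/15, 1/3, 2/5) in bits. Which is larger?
P

Computing entropies in bits:
H(P) = 1.5774
H(Q) = 1.5656

Distribution P has higher entropy.

Intuition: The distribution closer to uniform (more spread out) has higher entropy.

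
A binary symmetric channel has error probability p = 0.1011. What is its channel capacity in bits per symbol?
0.5275 bits

For a binary symmetric channel (BSC) with error probability p:
Capacity C = 1 - H(p) bits per symbol

where H(p) = -p log₂(p) - (1-p) log₂(1-p) is the binary entropy function.

H(0.1011) = 0.4725 bits
C = 1 - 0.4725 = 0.5275 bits per symbol

This means we can reliably transmit up to 0.5275 bits of information per channel use.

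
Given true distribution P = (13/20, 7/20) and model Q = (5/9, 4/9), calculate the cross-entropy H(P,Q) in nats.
0.6659 nats

Cross-entropy: H(P,Q) = -Σ p(x) log q(x)

Alternatively: H(P,Q) = H(P) + D_KL(P||Q)
H(P) = 0.6474 nats
D_KL(P||Q) = 0.0184 nats

H(P,Q) = 0.6474 + 0.0184 = 0.6659 nats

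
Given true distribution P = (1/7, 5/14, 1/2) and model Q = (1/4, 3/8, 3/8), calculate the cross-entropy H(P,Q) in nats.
1.0388 nats

Cross-entropy: H(P,Q) = -Σ p(x) log q(x)

Alternatively: H(P,Q) = H(P) + D_KL(P||Q)
H(P) = 0.9923 nats
D_KL(P||Q) = 0.0465 nats

H(P,Q) = 0.9923 + 0.0465 = 1.0388 nats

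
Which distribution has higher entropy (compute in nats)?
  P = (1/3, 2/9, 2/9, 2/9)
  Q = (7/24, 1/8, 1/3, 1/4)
P

Computing entropies in nats:
H(P) = 1.3689
H(Q) = 1.3321

Distribution P has higher entropy.

Intuition: The distribution closer to uniform (more spread out) has higher entropy.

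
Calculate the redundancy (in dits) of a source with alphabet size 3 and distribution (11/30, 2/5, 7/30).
0.0107 dits

Redundancy measures how far a source is from maximum entropy:
R = H_max - H(X)

Maximum entropy for 3 symbols: H_max = log_10(3) = 0.4771 dits
Actual entropy: H(X) = 0.4664 dits
Redundancy: R = 0.4771 - 0.4664 = 0.0107 dits

This redundancy represents potential for compression: the source could be compressed by 0.0107 dits per symbol.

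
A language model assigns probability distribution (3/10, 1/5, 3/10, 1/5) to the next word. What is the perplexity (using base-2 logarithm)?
3.9203

Perplexity is 2^H (or exp(H) for natural log).

First, H = -Σ p log p = 1.9710 bits
Perplexity = 2^1.9710 = 3.9203

Interpretation: The model's uncertainty is equivalent to choosing uniformly among 3.9 options.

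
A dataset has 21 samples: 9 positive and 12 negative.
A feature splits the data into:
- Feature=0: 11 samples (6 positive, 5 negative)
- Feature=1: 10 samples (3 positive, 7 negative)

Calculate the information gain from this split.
0.0449 bits

Information Gain = H(Y) - H(Y|Feature)

Before split:
P(positive) = 9/21 = 0.4286
H(Y) = 0.9852 bits

After split:
Feature=0: H = 0.9940 bits (weight = 11/21)
Feature=1: H = 0.8813 bits (weight = 10/21)
H(Y|Feature) = (11/21)×0.9940 + (10/21)×0.8813 = 0.9403 bits

Information Gain = 0.9852 - 0.9403 = 0.0449 bits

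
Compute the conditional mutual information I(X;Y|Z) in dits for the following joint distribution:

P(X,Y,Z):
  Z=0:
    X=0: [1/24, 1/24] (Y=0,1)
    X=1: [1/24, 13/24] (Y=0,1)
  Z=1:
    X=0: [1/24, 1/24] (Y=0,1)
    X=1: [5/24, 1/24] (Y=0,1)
0.0262 dits

Conditional mutual information: I(X;Y|Z) = H(X|Z) + H(Y|Z) - H(X,Y|Z)

H(Z) = 0.2764
H(X,Z) = 0.4669 → H(X|Z) = 0.1905
H(Y,Z) = 0.4669 → H(Y|Z) = 0.1905
H(X,Y,Z) = 0.6312 → H(X,Y|Z) = 0.3548

I(X;Y|Z) = 0.1905 + 0.1905 - 0.3548 = 0.0262 dits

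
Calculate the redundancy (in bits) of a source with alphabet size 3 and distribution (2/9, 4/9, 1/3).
0.0545 bits

Redundancy measures how far a source is from maximum entropy:
R = H_max - H(X)

Maximum entropy for 3 symbols: H_max = log_2(3) = 1.5850 bits
Actual entropy: H(X) = 1.5305 bits
Redundancy: R = 1.5850 - 1.5305 = 0.0545 bits

This redundancy represents potential for compression: the source could be compressed by 0.0545 bits per symbol.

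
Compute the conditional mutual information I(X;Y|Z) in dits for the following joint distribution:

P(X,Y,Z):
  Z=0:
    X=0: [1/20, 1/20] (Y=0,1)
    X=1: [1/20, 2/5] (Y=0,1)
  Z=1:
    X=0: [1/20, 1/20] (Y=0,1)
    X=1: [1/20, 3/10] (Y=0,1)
0.0261 dits

Conditional mutual information: I(X;Y|Z) = H(X|Z) + H(Y|Z) - H(X,Y|Z)

H(Z) = 0.2989
H(X,Z) = 0.5156 → H(X|Z) = 0.2168
H(Y,Z) = 0.5156 → H(Y|Z) = 0.2168
H(X,Y,Z) = 0.7063 → H(X,Y|Z) = 0.4075

I(X;Y|Z) = 0.2168 + 0.2168 - 0.4075 = 0.0261 dits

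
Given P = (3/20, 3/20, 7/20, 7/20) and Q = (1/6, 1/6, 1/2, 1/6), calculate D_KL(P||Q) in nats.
0.1032 nats

KL divergence: D_KL(P||Q) = Σ p(x) log(p(x)/q(x))

Computing term by term:
  x=0: 3/20 × log_e[(3/20)/(1/6)] = 3/20 × -0.1054 = -0.0158
  x=1: 3/20 × log_e[(3/20)/(1/6)] = 3/20 × -0.1054 = -0.0158
  x=2: 7/20 × log_e[(7/20)/(1/2)] = 7/20 × -0.3567 = -0.1248
  x=3: 7/20 × log_e[(7/20)/(1/6)] = 7/20 × 0.7419 = 0.2597

D_KL(P||Q) = 0.1032 nats

Note: KL divergence is always non-negative and equals 0 iff P = Q.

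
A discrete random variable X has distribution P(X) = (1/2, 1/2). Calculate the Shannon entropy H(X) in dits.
0.3010 dits

Shannon entropy is H(X) = -Σ p(x) log p(x).

For P = (1/2, 1/2):
H = -1/2 × log_10(1/2) -1/2 × log_10(1/2)
H = 0.3010 dits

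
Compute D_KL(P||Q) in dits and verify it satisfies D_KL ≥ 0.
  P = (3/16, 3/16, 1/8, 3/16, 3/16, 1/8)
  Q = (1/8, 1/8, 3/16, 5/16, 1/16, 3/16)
0.0699 dits

KL divergence satisfies the Gibbs inequality: D_KL(P||Q) ≥ 0 for all distributions P, Q.

D_KL(P||Q) = Σ p(x) log(p(x)/q(x))
Term by term:
  x=0: 3/16 × log_10[(3/16)/(1/8)] = 0.0330
  x=1: 3/16 × log_10[(3/16)/(1/8)] = 0.0330
  x=2: 1/8 × log_10[(1/8)/(3/16)] = -0.0220
  x=3: 3/16 × log_10[(3/16)/(5/16)] = -0.0416
  x=4: 3/16 × log_10[(3/16)/(1/16)] = 0.0895
  x=5: 1/8 × log_10[(1/8)/(3/16)] = -0.0220
D_KL(P||Q) = 0.0699 dits

D_KL(P||Q) = 0.0699 ≥ 0 ✓

This non-negativity is a fundamental property: relative entropy cannot be negative because it measures how different Q is from P.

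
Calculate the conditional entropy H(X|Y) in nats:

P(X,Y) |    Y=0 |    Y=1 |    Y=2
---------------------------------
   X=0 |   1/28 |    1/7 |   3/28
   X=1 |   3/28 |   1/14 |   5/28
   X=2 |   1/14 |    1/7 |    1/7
1.0553 nats

Using the chain rule: H(X|Y) = H(X,Y) - H(Y)

First, compute H(X,Y) = 2.1162 nats

Marginal P(Y) = (3/14, 5/14, 3/7)
H(Y) = 1.0609 nats

H(X|Y) = H(X,Y) - H(Y) = 2.1162 - 1.0609 = 1.0553 nats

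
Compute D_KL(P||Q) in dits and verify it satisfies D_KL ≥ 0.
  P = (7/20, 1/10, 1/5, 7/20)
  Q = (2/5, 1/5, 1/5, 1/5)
0.0347 dits

KL divergence satisfies the Gibbs inequality: D_KL(P||Q) ≥ 0 for all distributions P, Q.

D_KL(P||Q) = Σ p(x) log(p(x)/q(x))
Term by term:
  x=0: 7/20 × log_10[(7/20)/(2/5)] = -0.0203
  x=1: 1/10 × log_10[(1/10)/(1/5)] = -0.0301
  x=2: 1/5 × log_10[(1/5)/(1/5)] = 0.0000
  x=3: 7/20 × log_10[(7/20)/(1/5)] = 0.0851
D_KL(P||Q) = 0.0347 dits

D_KL(P||Q) = 0.0347 ≥ 0 ✓

This non-negativity is a fundamental property: relative entropy cannot be negative because it measures how different Q is from P.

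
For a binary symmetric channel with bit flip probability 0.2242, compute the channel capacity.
0.2322 bits

For a binary symmetric channel (BSC) with error probability p:
Capacity C = 1 - H(p) bits per symbol

where H(p) = -p log₂(p) - (1-p) log₂(1-p) is the binary entropy function.

H(0.2242) = 0.7678 bits
C = 1 - 0.7678 = 0.2322 bits per symbol

This means we can reliably transmit up to 0.2322 bits of information per channel use.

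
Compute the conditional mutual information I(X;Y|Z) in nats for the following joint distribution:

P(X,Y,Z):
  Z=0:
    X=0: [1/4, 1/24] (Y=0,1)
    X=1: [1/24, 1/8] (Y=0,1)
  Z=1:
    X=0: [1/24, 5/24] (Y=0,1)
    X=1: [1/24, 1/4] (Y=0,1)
0.0874 nats

Conditional mutual information: I(X;Y|Z) = H(X|Z) + H(Y|Z) - H(X,Y|Z)

H(Z) = 0.6897
H(X,Z) = 1.3640 → H(X|Z) = 0.6743
H(Y,Z) = 1.2227 → H(Y|Z) = 0.5330
H(X,Y,Z) = 1.8095 → H(X,Y|Z) = 1.1199

I(X;Y|Z) = 0.6743 + 0.5330 - 1.1199 = 0.0874 nats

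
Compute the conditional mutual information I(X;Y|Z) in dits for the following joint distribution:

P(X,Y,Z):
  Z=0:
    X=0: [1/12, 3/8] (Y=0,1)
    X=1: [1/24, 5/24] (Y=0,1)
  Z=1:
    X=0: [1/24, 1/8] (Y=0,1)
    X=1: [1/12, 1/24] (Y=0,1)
0.0113 dits

Conditional mutual information: I(X;Y|Z) = H(X|Z) + H(Y|Z) - H(X,Y|Z)

H(Z) = 0.2622
H(X,Z) = 0.5484 → H(X|Z) = 0.2862
H(Y,Z) = 0.4920 → H(Y|Z) = 0.2299
H(X,Y,Z) = 0.7669 → H(X,Y|Z) = 0.5048

I(X;Y|Z) = 0.2862 + 0.2299 - 0.5048 = 0.0113 dits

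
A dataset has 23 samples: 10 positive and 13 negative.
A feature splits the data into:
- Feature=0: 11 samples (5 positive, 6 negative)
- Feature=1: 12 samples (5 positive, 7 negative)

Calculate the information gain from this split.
0.0011 bits

Information Gain = H(Y) - H(Y|Feature)

Before split:
P(positive) = 10/23 = 0.4348
H(Y) = 0.9877 bits

After split:
Feature=0: H = 0.9940 bits (weight = 11/23)
Feature=1: H = 0.9799 bits (weight = 12/23)
H(Y|Feature) = (11/23)×0.9940 + (12/23)×0.9799 = 0.9866 bits

Information Gain = 0.9877 - 0.9866 = 0.0011 bits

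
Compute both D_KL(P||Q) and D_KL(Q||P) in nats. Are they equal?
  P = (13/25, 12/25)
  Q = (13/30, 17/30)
D_KL(P||Q) = 0.0151, D_KL(Q||P) = 0.0151

KL divergence is not symmetric: D_KL(P||Q) ≠ D_KL(Q||P) in general.

D_KL(P||Q) = 0.0151 nats
D_KL(Q||P) = 0.0151 nats

In this case they happen to be equal (to 4 decimal places).

This asymmetry is why KL divergence is not a true distance metric.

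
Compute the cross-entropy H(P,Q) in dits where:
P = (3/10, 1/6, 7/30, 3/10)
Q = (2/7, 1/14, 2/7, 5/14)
0.6153 dits

Cross-entropy: H(P,Q) = -Σ p(x) log q(x)

Alternatively: H(P,Q) = H(P) + D_KL(P||Q)
H(P) = 0.5909 dits
D_KL(P||Q) = 0.0244 dits

H(P,Q) = 0.5909 + 0.0244 = 0.6153 dits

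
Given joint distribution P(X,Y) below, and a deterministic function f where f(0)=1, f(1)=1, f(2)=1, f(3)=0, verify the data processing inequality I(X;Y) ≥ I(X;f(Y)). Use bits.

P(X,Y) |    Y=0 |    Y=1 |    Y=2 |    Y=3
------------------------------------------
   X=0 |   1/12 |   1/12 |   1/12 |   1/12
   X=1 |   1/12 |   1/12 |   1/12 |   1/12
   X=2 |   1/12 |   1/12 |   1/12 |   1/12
I(X;Y) = 0.0000, I(X;f(Y)) = 0.0000, inequality holds: 0.0000 ≥ 0.0000

Data Processing Inequality: For any Markov chain X → Y → Z, we have I(X;Y) ≥ I(X;Z).

Here Z = f(Y) is a deterministic function of Y, forming X → Y → Z.

Original I(X;Y) = 0.0000 bits

After applying f:
P(X,Z) where Z=f(Y):
- P(X,Z=0) = P(X,Y=3)
- P(X,Z=1) = P(X,Y=0) + P(X,Y=1) + P(X,Y=2)

I(X;Z) = I(X;f(Y)) = 0.0000 bits

Verification: 0.0000 ≥ 0.0000 ✓

Information cannot be created by processing; the function f can only lose information about X.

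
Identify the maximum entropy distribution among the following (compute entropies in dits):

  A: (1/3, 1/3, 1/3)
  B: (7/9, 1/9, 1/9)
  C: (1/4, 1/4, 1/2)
A

For a discrete distribution over n outcomes, entropy is maximized by the uniform distribution.

Computing entropies:
H(A) = 0.4771 dits
H(B) = 0.2969 dits
H(C) = 0.4515 dits

The uniform distribution (where all probabilities equal 1/3) achieves the maximum entropy of log_10(3) = 0.4771 dits.

Distribution A has the highest entropy.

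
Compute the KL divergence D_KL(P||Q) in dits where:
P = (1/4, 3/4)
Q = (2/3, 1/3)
0.1576 dits

KL divergence: D_KL(P||Q) = Σ p(x) log(p(x)/q(x))

Computing term by term:
  x=0: 1/4 × log_10[(1/4)/(2/3)] = 1/4 × -0.4260 = -0.1065
  x=1: 3/4 × log_10[(3/4)/(1/3)] = 3/4 × 0.3522 = 0.2641

D_KL(P||Q) = 0.1576 dits

Note: KL divergence is always non-negative and equals 0 iff P = Q.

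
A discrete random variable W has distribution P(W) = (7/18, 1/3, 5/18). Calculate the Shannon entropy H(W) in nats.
1.0893 nats

Shannon entropy is H(X) = -Σ p(x) log p(x).

For P = (7/18, 1/3, 5/18):
H = -7/18 × log_e(7/18) -1/3 × log_e(1/3) -5/18 × log_e(5/18)
H = 1.0893 nats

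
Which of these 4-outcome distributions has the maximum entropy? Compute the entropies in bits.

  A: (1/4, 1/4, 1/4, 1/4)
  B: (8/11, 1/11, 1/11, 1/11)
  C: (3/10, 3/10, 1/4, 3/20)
A

For a discrete distribution over n outcomes, entropy is maximized by the uniform distribution.

Computing entropies:
H(A) = 2.0000 bits
H(B) = 1.2776 bits
H(C) = 1.9527 bits

The uniform distribution (where all probabilities equal 1/4) achieves the maximum entropy of log_2(4) = 2.0000 bits.

Distribution A has the highest entropy.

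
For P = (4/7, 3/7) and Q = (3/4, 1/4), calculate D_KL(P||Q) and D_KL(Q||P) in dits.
D_KL(P||Q) = 0.0328, D_KL(Q||P) = 0.0301

KL divergence is not symmetric: D_KL(P||Q) ≠ D_KL(Q||P) in general.

D_KL(P||Q) = 0.0328 dits
D_KL(Q||P) = 0.0301 dits

No, they are not equal!

This asymmetry is why KL divergence is not a true distance metric.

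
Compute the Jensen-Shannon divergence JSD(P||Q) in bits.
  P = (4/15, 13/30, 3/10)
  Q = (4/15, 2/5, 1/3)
0.0011 bits

Jensen-Shannon divergence is:
JSD(P||Q) = 0.5 × D_KL(P||M) + 0.5 × D_KL(Q||M)
where M = 0.5 × (P + Q) is the mixture distribution.

M = 0.5 × (4/15, 13/30, 3/10) + 0.5 × (4/15, 2/5, 1/3) = (4/15, 5/12, 0.316667)

D_KL(P||M) = 0.0011 bits
D_KL(Q||M) = 0.0011 bits

JSD(P||Q) = 0.5 × 0.0011 + 0.5 × 0.0011 = 0.0011 bits

Unlike KL divergence, JSD is symmetric and bounded: 0 ≤ JSD ≤ log(2).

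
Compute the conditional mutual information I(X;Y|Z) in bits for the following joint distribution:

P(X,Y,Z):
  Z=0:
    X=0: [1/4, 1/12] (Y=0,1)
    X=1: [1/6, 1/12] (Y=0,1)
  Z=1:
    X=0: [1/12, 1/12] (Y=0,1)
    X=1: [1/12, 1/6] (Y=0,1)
0.0118 bits

Conditional mutual information: I(X;Y|Z) = H(X|Z) + H(Y|Z) - H(X,Y|Z)

H(Z) = 0.9799
H(X,Z) = 1.9591 → H(X|Z) = 0.9793
H(Y,Z) = 1.8879 → H(Y|Z) = 0.9080
H(X,Y,Z) = 2.8554 → H(X,Y|Z) = 1.8755

I(X;Y|Z) = 0.9793 + 0.9080 - 1.8755 = 0.0118 bits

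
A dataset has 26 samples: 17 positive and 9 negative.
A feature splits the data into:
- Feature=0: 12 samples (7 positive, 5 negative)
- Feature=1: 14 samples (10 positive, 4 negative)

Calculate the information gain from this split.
0.0136 bits

Information Gain = H(Y) - H(Y|Feature)

Before split:
P(positive) = 17/26 = 0.6538
H(Y) = 0.9306 bits

After split:
Feature=0: H = 0.9799 bits (weight = 12/26)
Feature=1: H = 0.8631 bits (weight = 14/26)
H(Y|Feature) = (12/26)×0.9799 + (14/26)×0.8631 = 0.9170 bits

Information Gain = 0.9306 - 0.9170 = 0.0136 bits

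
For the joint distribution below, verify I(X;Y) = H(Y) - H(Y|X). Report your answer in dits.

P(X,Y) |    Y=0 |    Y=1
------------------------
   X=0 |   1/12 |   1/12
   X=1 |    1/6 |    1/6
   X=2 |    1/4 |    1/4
I(X;Y) = 0.0000 dits

Mutual information has multiple equivalent forms:
- I(X;Y) = H(X) - H(X|Y)
- I(X;Y) = H(Y) - H(Y|X)
- I(X;Y) = H(X) + H(Y) - H(X,Y)

Computing all quantities:
H(X) = 0.4392, H(Y) = 0.3010, H(X,Y) = 0.7403
H(X|Y) = 0.4392, H(Y|X) = 0.3010

Verification:
H(X) - H(X|Y) = 0.4392 - 0.4392 = 0.0000
H(Y) - H(Y|X) = 0.3010 - 0.3010 = 0.0000
H(X) + H(Y) - H(X,Y) = 0.4392 + 0.3010 - 0.7403 = 0.0000

All forms give I(X;Y) = 0.0000 dits. ✓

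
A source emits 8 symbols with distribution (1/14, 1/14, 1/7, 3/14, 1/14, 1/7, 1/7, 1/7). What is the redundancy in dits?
0.0312 dits

Redundancy measures how far a source is from maximum entropy:
R = H_max - H(X)

Maximum entropy for 8 symbols: H_max = log_10(8) = 0.9031 dits
Actual entropy: H(X) = 0.8719 dits
Redundancy: R = 0.9031 - 0.8719 = 0.0312 dits

This redundancy represents potential for compression: the source could be compressed by 0.0312 dits per symbol.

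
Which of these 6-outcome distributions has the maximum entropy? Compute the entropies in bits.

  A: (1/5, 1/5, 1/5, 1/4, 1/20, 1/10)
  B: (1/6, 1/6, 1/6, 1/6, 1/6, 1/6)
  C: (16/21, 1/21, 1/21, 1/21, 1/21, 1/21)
B

For a discrete distribution over n outcomes, entropy is maximized by the uniform distribution.

Computing entropies:
H(A) = 2.4414 bits
H(B) = 2.5850 bits
H(C) = 1.3447 bits

The uniform distribution (where all probabilities equal 1/6) achieves the maximum entropy of log_2(6) = 2.5850 bits.

Distribution B has the highest entropy.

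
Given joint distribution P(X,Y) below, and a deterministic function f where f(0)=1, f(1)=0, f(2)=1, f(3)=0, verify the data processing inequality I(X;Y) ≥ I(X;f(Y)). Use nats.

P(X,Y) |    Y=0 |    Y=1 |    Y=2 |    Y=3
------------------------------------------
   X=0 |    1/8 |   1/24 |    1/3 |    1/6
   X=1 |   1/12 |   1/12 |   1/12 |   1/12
I(X;Y) = 0.0491, I(X;f(Y)) = 0.0165, inequality holds: 0.0491 ≥ 0.0165

Data Processing Inequality: For any Markov chain X → Y → Z, we have I(X;Y) ≥ I(X;Z).

Here Z = f(Y) is a deterministic function of Y, forming X → Y → Z.

Original I(X;Y) = 0.0491 nats

After applying f:
P(X,Z) where Z=f(Y):
- P(X,Z=0) = P(X,Y=1) + P(X,Y=3)
- P(X,Z=1) = P(X,Y=0) + P(X,Y=2)

I(X;Z) = I(X;f(Y)) = 0.0165 nats

Verification: 0.0491 ≥ 0.0165 ✓

Information cannot be created by processing; the function f can only lose information about X.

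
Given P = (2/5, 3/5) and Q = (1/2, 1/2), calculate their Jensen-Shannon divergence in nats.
0.0051 nats

Jensen-Shannon divergence is:
JSD(P||Q) = 0.5 × D_KL(P||M) + 0.5 × D_KL(Q||M)
where M = 0.5 × (P + Q) is the mixture distribution.

M = 0.5 × (2/5, 3/5) + 0.5 × (1/2, 1/2) = (9/20, 11/20)

D_KL(P||M) = 0.0051 nats
D_KL(Q||M) = 0.0050 nats

JSD(P||Q) = 0.5 × 0.0051 + 0.5 × 0.0050 = 0.0051 nats

Unlike KL divergence, JSD is symmetric and bounded: 0 ≤ JSD ≤ log(2).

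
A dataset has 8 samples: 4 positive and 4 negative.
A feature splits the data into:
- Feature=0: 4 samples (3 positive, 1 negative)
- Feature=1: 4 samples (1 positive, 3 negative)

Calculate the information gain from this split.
0.1887 bits

Information Gain = H(Y) - H(Y|Feature)

Before split:
P(positive) = 4/8 = 0.5000
H(Y) = 1.0000 bits

After split:
Feature=0: H = 0.8113 bits (weight = 4/8)
Feature=1: H = 0.8113 bits (weight = 4/8)
H(Y|Feature) = (4/8)×0.8113 + (4/8)×0.8113 = 0.8113 bits

Information Gain = 1.0000 - 0.8113 = 0.1887 bits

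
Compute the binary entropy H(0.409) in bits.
0.9760 bits

The binary entropy function is:
H(p) = -p log(p) - (1-p) log(1-p)

H(0.409) = -0.409 × log_2(0.409) - 0.591 × log_2(0.591)
H(0.409) = 0.9760 bits

Note: Binary entropy is maximized at p=0.5 (H=1 bit) and minimized at p=0 or p=1 (H=0).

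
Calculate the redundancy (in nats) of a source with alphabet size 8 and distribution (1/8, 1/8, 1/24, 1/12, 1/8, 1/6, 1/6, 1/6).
0.0643 nats

Redundancy measures how far a source is from maximum entropy:
R = H_max - H(X)

Maximum entropy for 8 symbols: H_max = log_e(8) = 2.0794 nats
Actual entropy: H(X) = 2.0152 nats
Redundancy: R = 2.0794 - 2.0152 = 0.0643 nats

This redundancy represents potential for compression: the source could be compressed by 0.0643 nats per symbol.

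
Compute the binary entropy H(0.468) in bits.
0.9970 bits

The binary entropy function is:
H(p) = -p log(p) - (1-p) log(1-p)

H(0.468) = -0.468 × log_2(0.468) - 0.532 × log_2(0.532)
H(0.468) = 0.9970 bits

Note: Binary entropy is maximized at p=0.5 (H=1 bit) and minimized at p=0 or p=1 (H=0).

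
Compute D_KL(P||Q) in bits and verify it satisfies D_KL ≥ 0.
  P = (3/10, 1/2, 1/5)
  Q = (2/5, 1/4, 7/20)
0.2140 bits

KL divergence satisfies the Gibbs inequality: D_KL(P||Q) ≥ 0 for all distributions P, Q.

D_KL(P||Q) = Σ p(x) log(p(x)/q(x))
Term by term:
  x=0: 3/10 × log_2[(3/10)/(2/5)] = -0.1245
  x=1: 1/2 × log_2[(1/2)/(1/4)] = 0.5000
  x=2: 1/5 × log_2[(1/5)/(7/20)] = -0.1615
D_KL(P||Q) = 0.2140 bits

D_KL(P||Q) = 0.2140 ≥ 0 ✓

This non-negativity is a fundamental property: relative entropy cannot be negative because it measures how different Q is from P.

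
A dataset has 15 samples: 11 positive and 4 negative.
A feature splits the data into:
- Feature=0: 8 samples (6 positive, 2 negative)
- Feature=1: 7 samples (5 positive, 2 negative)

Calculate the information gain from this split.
0.0012 bits

Information Gain = H(Y) - H(Y|Feature)

Before split:
P(positive) = 11/15 = 0.7333
H(Y) = 0.8366 bits

After split:
Feature=0: H = 0.8113 bits (weight = 8/15)
Feature=1: H = 0.8631 bits (weight = 7/15)
H(Y|Feature) = (8/15)×0.8113 + (7/15)×0.8631 = 0.8355 bits

Information Gain = 0.8366 - 0.8355 = 0.0012 bits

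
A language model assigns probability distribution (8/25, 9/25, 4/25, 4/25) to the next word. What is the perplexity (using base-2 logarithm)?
3.7391

Perplexity is 2^H (or exp(H) for natural log).

First, H = -Σ p log p = 1.9027 bits
Perplexity = 2^1.9027 = 3.7391

Interpretation: The model's uncertainty is equivalent to choosing uniformly among 3.7 options.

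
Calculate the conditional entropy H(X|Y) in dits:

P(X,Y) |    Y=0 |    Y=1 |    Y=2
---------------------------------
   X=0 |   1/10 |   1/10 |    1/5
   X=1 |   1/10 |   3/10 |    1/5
0.2783 dits

Using the chain rule: H(X|Y) = H(X,Y) - H(Y)

First, compute H(X,Y) = 0.7365 dits

Marginal P(Y) = (1/5, 2/5, 2/5)
H(Y) = 0.4581 dits

H(X|Y) = H(X,Y) - H(Y) = 0.7365 - 0.4581 = 0.2783 dits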